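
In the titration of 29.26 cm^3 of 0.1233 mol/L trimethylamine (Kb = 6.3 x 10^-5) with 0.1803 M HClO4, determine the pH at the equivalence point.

5.47

n((CH3)3N) = 0.1233 x 0.02926 = 0.003608 mol; V(HClO4) at equivalence = 0.003608/0.1803 = 0.02001 L.
At equivalence the base is fully converted to (CH3)3NH+; total volume = 0.04927 L, so [(CH3)3NH+] = 0.003608/0.04927 = 0.07322 M.
Ka((CH3)3NH+) = Kw/Kb = 1.0e-14 / 6.3 x 10^-5 = 1.59e-10.
[H^+] = sqrt(Ka x [(CH3)3NH+]) = sqrt(1.59e-10 x 0.07322) = 3.41e-6 M.
pH = -log(3.41e-6) = 5.47.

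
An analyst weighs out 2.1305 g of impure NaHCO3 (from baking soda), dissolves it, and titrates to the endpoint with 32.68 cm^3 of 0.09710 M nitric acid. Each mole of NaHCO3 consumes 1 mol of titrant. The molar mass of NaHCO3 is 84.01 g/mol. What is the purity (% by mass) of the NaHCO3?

n(HNO3) = 0.09710 x 0.03268 = 0.003173 mol.
n(NaHCO3) = 0.003173 / 1 = 0.003173 mol.
mass of NaHCO3 = 0.003173 x 84.01 = 0.2666 g.
% purity = 0.2666 / 2.1305 x 100 = 12.5%.

12.5%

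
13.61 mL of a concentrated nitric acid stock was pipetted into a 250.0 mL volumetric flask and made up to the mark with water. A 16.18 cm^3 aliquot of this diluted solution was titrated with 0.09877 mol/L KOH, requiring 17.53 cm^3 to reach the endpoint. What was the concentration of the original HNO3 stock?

n(KOH) = 0.09877 x 0.01753 = 0.001731 mol.
n(HNO3) in the aliquot = 0.001731 mol.
[diluted HNO3] = 0.001731 / 0.01618 = 0.1070 M.
Dilution factor = 250.0/13.61 = 18.37, so [stock] = 0.1070 x 18.37 = 1.97 M.

1.97 M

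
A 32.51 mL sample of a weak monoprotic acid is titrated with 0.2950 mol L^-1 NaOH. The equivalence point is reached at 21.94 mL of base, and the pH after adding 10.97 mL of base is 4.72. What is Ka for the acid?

10.97 mL is half of the equivalence volume, so this is the half-equivalence point where [HA] = [A^-].
At half-equivalence pH = pKa, so pKa = 4.72.
Ka = 10^(-4.72) = 1.9 x 10^-5.

1.9 x 10^-5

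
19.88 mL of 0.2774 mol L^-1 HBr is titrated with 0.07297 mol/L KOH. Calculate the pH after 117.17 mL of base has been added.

12.35

n(acid) = 0.2774 x 0.01988 = 0.005515 mol; n(KOH) added = 0.07297 x 0.1172 = 0.008550 mol.
Base is in excess by 0.008550 - 0.005515 = 0.003035 mol in a total volume of 0.1371 L.
[OH^-] = 0.003035/0.1371 = 0.02215 M, so pOH = 1.65 and pH = 14.00 - 1.65 = 12.35.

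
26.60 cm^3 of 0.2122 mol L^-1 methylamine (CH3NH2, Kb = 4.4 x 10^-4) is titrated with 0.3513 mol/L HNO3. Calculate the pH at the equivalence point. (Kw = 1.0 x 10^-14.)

5.76

n(CH3NH2) = 0.2122 x 0.02660 = 0.005645 mol; V(HNO3) at equivalence = 0.005645/0.3513 = 0.01607 L.
At equivalence the base is fully converted to CH3NH3+; total volume = 0.04267 L, so [CH3NH3+] = 0.005645/0.04267 = 0.1323 M.
Ka(CH3NH3+) = Kw/Kb = 1.0e-14 / 4.4 x 10^-4 = 2.27e-11.
[H^+] = sqrt(Ka x [CH3NH3+]) = sqrt(2.27e-11 x 0.1323) = 1.73e-6 M.
pH = -log(1.73e-6) = 5.76.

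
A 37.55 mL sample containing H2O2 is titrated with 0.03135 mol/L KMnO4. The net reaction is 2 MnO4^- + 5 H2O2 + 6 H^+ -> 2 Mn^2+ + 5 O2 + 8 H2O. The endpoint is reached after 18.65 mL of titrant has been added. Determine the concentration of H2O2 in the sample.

n(KMnO4) = 0.03135 x 0.01865 = 0.0005847 mol.
From the balanced equation, 2 mol KMnO4 reacts with 5 mol H2O2, so n(H2O2) = 0.0005847 x 5/2 = 0.001462 mol.
[H2O2] = 0.001462 / 0.03755 L = 0.0389 M.

0.0389 M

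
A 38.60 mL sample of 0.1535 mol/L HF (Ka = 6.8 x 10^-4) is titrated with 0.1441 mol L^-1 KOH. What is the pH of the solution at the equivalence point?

8.02

n(HF) = 0.1535 x 0.03860 = 0.005925 mol; V(KOH) at equivalence = 0.005925/0.1441 = 0.04112 L.
At equivalence all the acid is converted to F-; total volume = 0.03860 + 0.04112 = 0.07972 L, so [F-] = 0.005925/0.07972 = 0.07433 M.
Kb = Kw/Ka = 1.0e-14 / 6.8 x 10^-4 = 1.47e-11.
[OH^-] = sqrt(Kb x [F-]) = sqrt(1.47e-11 x 0.07433) = 1.05e-6 M.
pOH = 5.98, so pH = 14.00 - 5.98 = 8.02.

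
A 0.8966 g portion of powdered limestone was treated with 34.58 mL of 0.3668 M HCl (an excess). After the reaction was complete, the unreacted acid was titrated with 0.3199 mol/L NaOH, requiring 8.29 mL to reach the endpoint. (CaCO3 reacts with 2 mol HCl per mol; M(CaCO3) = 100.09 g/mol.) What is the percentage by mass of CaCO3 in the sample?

Total n(HCl) added = 0.3668 x 0.03458 = 0.01268 mol.
n(NaOH) used = 0.3199 x 0.008290 = 0.002652 mol, which equals the excess n(HCl).
So n(HCl) consumed by the sample = 0.01268 - 0.002652 = 0.01003 mol.
n(CaCO3) = 0.01003 / 2 = 0.005016 mol.
mass CaCO3 = 0.005016 x 100.09 = 0.5021 g, so %CaCO3 = 0.5021/0.8966 x 100 = 56.0%.

56.0%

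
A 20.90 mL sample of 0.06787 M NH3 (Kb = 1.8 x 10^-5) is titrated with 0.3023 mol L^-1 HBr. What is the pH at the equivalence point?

5.26

n(NH3) = 0.06787 x 0.02090 = 0.001418 mol; V(HBr) at equivalence = 0.001418/0.3023 = 0.004692 L.
At equivalence the base is fully converted to NH4+; total volume = 0.02559 L, so [NH4+] = 0.001418/0.02559 = 0.05543 M.
Ka(NH4+) = Kw/Kb = 1.0e-14 / 1.8 x 10^-5 = 5.56e-10.
[H^+] = sqrt(Ka x [NH4+]) = sqrt(5.56e-10 x 0.05543) = 5.55e-6 M.
pH = -log(5.55e-6) = 5.26.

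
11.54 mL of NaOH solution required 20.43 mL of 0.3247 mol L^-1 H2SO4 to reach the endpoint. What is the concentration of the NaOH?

1.15 M

n(H2SO4) delivered = 0.3247 x 0.02043 = 0.006634 mol.
The reaction is 2 NaOH + 1 H2SO4, so n(NaOH) = 0.006634 x 2/1 = 0.01327 mol.
[NaOH] = 0.01327 mol / 0.01154 L = 1.15 M.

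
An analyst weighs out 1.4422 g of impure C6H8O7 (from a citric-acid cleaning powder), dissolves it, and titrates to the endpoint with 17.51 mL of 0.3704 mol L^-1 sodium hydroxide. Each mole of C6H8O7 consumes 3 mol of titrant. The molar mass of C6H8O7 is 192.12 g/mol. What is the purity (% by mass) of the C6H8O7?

28.8%

n(NaOH) = 0.3704 x 0.01751 = 0.006486 mol.
n(C6H8O7) = 0.006486 / 3 = 0.002162 mol.
mass of C6H8O7 = 0.002162 x 192.12 = 0.4153 g.
% purity = 0.4153 / 1.4422 x 100 = 28.8%.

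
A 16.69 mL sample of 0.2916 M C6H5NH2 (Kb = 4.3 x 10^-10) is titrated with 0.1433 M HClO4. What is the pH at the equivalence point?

2.83

n(C6H5NH2) = 0.2916 x 0.01669 = 0.004867 mol; V(HClO4) at equivalence = 0.004867/0.1433 = 0.03396 L.
At equivalence the base is fully converted to C6H5NH3+; total volume = 0.05065 L, so [C6H5NH3+] = 0.004867/0.05065 = 0.09608 M.
Ka(C6H5NH3+) = Kw/Kb = 1.0e-14 / 4.3 x 10^-10 = 2.33e-5.
[H^+] = sqrt(Ka x [C6H5NH3+]) = sqrt(2.33e-5 x 0.09608) = 0.00149 M.
pH = -log(0.00149) = 2.83.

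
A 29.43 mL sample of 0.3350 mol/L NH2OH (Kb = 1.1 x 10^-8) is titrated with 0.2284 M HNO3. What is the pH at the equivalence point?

n(NH2OH) = 0.3350 x 0.02943 = 0.009859 mol; V(HNO3) at equivalence = 0.009859/0.2284 = 0.04317 L.
At equivalence the base is fully converted to NH3OH+; total volume = 0.07260 L, so [NH3OH+] = 0.009859/0.07260 = 0.1358 M.
Ka(NH3OH+) = Kw/Kb = 1.0e-14 / 1.1 x 10^-8 = 9.09e-7.
[H^+] = sqrt(Ka x [NH3OH+]) = sqrt(9.09e-7 x 0.1358) = 0.000351 M.
pH = -log(0.000351) = 3.45.

3.45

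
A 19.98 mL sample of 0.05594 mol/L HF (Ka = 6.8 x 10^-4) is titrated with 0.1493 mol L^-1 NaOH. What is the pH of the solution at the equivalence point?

7.89

n(HF) = 0.05594 x 0.01998 = 0.001118 mol; V(NaOH) at equivalence = 0.001118/0.1493 = 0.007486 L.
At equivalence all the acid is converted to F-; total volume = 0.01998 + 0.007486 = 0.02747 L, so [F-] = 0.001118/0.02747 = 0.04069 M.
Kb = Kw/Ka = 1.0e-14 / 6.8 x 10^-4 = 1.47e-11.
[OH^-] = sqrt(Kb x [F-]) = sqrt(1.47e-11 x 0.04069) = 7.74e-7 M.
pOH = 6.11, so pH = 14.00 - 6.11 = 7.89.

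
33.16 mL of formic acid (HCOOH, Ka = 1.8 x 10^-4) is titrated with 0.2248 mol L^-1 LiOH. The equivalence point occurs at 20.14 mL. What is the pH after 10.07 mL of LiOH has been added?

3.74

10.07 mL is exactly half the equivalence volume (20.14/2), i.e. the half-equivalence point.
There, n(HA) = n(A^-), so pH = pKa = -log(1.8 x 10^-4) = 3.74.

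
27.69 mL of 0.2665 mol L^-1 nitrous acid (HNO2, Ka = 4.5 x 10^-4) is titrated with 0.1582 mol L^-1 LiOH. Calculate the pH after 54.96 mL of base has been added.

12.20

n(acid) = 0.2665 x 0.02769 = 0.007379 mol; n(LiOH) added = 0.1582 x 0.05496 = 0.008695 mol.
Base is in excess by 0.008695 - 0.007379 = 0.001315 mol in a total volume of 0.08265 L.
[OH^-] = 0.001315/0.08265 = 0.01591 M, so pOH = 1.80 and pH = 14.00 - 1.80 = 12.20.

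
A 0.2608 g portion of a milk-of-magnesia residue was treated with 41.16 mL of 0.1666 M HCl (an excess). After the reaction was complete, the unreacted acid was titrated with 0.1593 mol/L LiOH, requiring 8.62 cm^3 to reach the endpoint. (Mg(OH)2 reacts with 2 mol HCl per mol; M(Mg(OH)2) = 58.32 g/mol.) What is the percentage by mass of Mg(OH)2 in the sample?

61.3%

Total n(HCl) added = 0.1666 x 0.04116 = 0.006857 mol.
n(LiOH) used = 0.1593 x 0.008620 = 0.001373 mol, which equals the excess n(HCl).
So n(HCl) consumed by the sample = 0.006857 - 0.001373 = 0.005484 mol.
n(Mg(OH)2) = 0.005484 / 2 = 0.002742 mol.
mass Mg(OH)2 = 0.002742 x 58.32 = 0.1599 g, so %Mg(OH)2 = 0.1599/0.2608 x 100 = 61.3%.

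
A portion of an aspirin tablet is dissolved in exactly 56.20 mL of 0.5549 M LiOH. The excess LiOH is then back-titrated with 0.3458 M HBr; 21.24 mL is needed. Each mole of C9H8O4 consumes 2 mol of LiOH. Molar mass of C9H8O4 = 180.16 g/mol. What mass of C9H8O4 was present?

Total n(LiOH) added = 0.5549 x 0.05620 = 0.03119 mol.
n(HBr) used = 0.3458 x 0.02124 = 0.007345 mol, which equals the excess n(LiOH).
So n(LiOH) consumed by the sample = 0.03119 - 0.007345 = 0.02384 mol.
n(C9H8O4) = 0.02384 / 2 = 0.01192 mol.
mass = 0.01192 mol x 180.16 g/mol = 2.15 g.

2.15 g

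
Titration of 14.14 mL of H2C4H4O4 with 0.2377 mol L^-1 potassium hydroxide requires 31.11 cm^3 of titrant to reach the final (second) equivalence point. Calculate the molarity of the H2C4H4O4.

n(KOH) = 0.2377 x 0.03111 = 0.007395 mol.
At the final (second) equivalence point, 2 mol OH^- react per mol H2C4H4O4, so n(H2C4H4O4) = 0.007395 / 2 = 0.003697 mol.
[H2C4H4O4] = 0.003697 / 0.01414 L = 0.261 M.

0.261 M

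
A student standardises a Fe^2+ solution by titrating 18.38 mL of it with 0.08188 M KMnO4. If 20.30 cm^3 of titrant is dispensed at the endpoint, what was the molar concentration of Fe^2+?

n(KMnO4) = 0.08188 x 0.02030 = 0.001662 mol.
From the balanced equation, 1 mol KMnO4 reacts with 5 mol Fe^2+, so n(Fe^2+) = 0.001662 x 5/1 = 0.008311 mol.
[Fe^2+] = 0.008311 / 0.01838 L = 0.452 M.

0.452 M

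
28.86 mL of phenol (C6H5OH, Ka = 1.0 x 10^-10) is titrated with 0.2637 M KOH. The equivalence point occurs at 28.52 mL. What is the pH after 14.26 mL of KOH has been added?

10.00

14.26 mL is exactly half the equivalence volume (28.52/2), i.e. the half-equivalence point.
There, n(HA) = n(A^-), so pH = pKa = -log(1.0 x 10^-10) = 10.00.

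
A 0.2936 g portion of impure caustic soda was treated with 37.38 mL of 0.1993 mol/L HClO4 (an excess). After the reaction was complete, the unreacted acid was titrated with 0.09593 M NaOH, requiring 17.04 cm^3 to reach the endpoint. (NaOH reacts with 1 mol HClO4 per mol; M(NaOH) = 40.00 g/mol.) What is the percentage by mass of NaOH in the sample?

Total n(HClO4) added = 0.1993 x 0.03738 = 0.007450 mol.
n(NaOH) used = 0.09593 x 0.01704 = 0.001635 mol, which equals the excess n(HClO4).
So n(HClO4) consumed by the sample = 0.007450 - 0.001635 = 0.005815 mol.
n(NaOH) = 0.005815 / 1 = 0.005815 mol.
mass NaOH = 0.005815 x 40.00 = 0.2326 g, so %NaOH = 0.2326/0.2936 x 100 = 79.2%.

79.2%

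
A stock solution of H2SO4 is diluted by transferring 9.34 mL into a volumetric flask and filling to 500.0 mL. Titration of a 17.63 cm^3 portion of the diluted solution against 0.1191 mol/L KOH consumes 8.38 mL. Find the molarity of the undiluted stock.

n(KOH) = 0.1191 x 0.008380 = 0.0009981 mol.
n(H2SO4) in the aliquot = 0.0009981 x 1/2 = 0.0004990 mol.
[diluted H2SO4] = 0.0004990 / 0.01763 = 0.02831 M.
Dilution factor = 500.0/9.340 = 53.53, so [stock] = 0.02831 x 53.53 = 1.52 M.

1.52 M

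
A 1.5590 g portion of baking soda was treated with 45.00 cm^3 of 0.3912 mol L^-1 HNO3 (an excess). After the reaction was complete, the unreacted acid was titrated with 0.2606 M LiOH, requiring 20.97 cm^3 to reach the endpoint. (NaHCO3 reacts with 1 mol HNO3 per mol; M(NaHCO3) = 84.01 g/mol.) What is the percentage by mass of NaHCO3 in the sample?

65.4%

Total n(HNO3) added = 0.3912 x 0.04500 = 0.01760 mol.
n(LiOH) used = 0.2606 x 0.02097 = 0.005465 mol, which equals the excess n(HNO3).
So n(HNO3) consumed by the sample = 0.01760 - 0.005465 = 0.01214 mol.
n(NaHCO3) = 0.01214 / 1 = 0.01214 mol.
mass NaHCO3 = 0.01214 x 84.01 = 1.020 g, so %NaHCO3 = 1.020/1.5590 x 100 = 65.4%.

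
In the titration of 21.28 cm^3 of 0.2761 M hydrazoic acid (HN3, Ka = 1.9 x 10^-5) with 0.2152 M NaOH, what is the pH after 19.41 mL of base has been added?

5.11

Initial n(HN3) = 0.2761 x 0.02128 = 0.005875 mol.
n(NaOH) added = 0.2152 x 0.01941 = 0.004177 mol, converting that many moles of HN3 to N3-.
Remaining n(HN3) = 0.001698 mol; n(N3-) = 0.004177 mol.
By Henderson-Hasselbalch, pH = pKa + log([A^-]/[HA]) = 4.72 + log(0.004177/0.001698) = 4.72 + (+0.39) = 5.11.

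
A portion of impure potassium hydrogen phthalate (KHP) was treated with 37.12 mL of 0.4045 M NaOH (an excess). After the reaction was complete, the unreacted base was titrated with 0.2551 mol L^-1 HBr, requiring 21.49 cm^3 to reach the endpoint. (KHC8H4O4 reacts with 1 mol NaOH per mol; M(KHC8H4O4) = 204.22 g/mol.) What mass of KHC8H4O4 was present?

Total n(NaOH) added = 0.4045 x 0.03712 = 0.01502 mol.
n(HBr) used = 0.2551 x 0.02149 = 0.005482 mol, which equals the excess n(NaOH).
So n(NaOH) consumed by the sample = 0.01502 - 0.005482 = 0.009533 mol.
n(KHC8H4O4) = 0.009533 / 1 = 0.009533 mol.
mass = 0.009533 mol x 204.22 g/mol = 1.95 g.

1.95 g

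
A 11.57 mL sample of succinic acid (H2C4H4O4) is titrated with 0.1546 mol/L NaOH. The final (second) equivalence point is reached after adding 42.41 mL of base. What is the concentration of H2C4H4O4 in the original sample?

n(NaOH) = 0.1546 x 0.04241 = 0.006557 mol.
At the final (second) equivalence point, 2 mol OH^- react per mol H2C4H4O4, so n(H2C4H4O4) = 0.006557 / 2 = 0.003278 mol.
[H2C4H4O4] = 0.003278 / 0.01157 L = 0.283 M.

0.283 M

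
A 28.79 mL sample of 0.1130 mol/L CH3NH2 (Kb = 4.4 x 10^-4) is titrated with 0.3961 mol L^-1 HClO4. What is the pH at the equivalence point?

5.85

n(CH3NH2) = 0.1130 x 0.02879 = 0.003253 mol; V(HClO4) at equivalence = 0.003253/0.3961 = 0.008213 L.
At equivalence the base is fully converted to CH3NH3+; total volume = 0.03700 L, so [CH3NH3+] = 0.003253/0.03700 = 0.08792 M.
Ka(CH3NH3+) = Kw/Kb = 1.0e-14 / 4.4 x 10^-4 = 2.27e-11.
[H^+] = sqrt(Ka x [CH3NH3+]) = sqrt(2.27e-11 x 0.08792) = 1.41e-6 M.
pH = -log(1.41e-6) = 5.85.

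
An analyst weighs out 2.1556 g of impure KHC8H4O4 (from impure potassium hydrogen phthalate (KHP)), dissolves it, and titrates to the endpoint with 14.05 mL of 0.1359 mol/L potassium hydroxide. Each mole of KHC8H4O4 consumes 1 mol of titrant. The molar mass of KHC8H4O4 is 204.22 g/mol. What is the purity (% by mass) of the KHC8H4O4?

18.1%

n(KOH) = 0.1359 x 0.01405 = 0.001909 mol.
n(KHC8H4O4) = 0.001909 / 1 = 0.001909 mol.
mass of KHC8H4O4 = 0.001909 x 204.22 = 0.3899 g.
% purity = 0.3899 / 2.1556 x 100 = 18.1%.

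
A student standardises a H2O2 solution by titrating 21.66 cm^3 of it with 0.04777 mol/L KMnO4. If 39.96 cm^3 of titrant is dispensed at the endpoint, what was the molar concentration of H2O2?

n(KMnO4) = 0.04777 x 0.03996 = 0.001909 mol.
From the balanced equation, 2 mol KMnO4 reacts with 5 mol H2O2, so n(H2O2) = 0.001909 x 5/2 = 0.004772 mol.
[H2O2] = 0.004772 / 0.02166 L = 0.220 M.

0.220 M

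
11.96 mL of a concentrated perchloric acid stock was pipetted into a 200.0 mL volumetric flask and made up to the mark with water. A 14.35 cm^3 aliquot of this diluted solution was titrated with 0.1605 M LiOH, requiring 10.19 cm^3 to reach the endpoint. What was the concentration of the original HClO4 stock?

n(LiOH) = 0.1605 x 0.01019 = 0.001635 mol.
n(HClO4) in the aliquot = 0.001635 mol.
[diluted HClO4] = 0.001635 / 0.01435 = 0.1140 M.
Dilution factor = 200.0/11.96 = 16.72, so [stock] = 0.1140 x 16.72 = 1.91 M.

1.91 M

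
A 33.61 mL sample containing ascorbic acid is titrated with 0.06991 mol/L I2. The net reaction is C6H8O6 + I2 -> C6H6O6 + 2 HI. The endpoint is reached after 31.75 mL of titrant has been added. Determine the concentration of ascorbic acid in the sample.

0.0660 M

n(I2) = 0.06991 x 0.03175 = 0.002220 mol.
From the balanced equation, 1 mol I2 reacts with 1 mol ascorbic acid, so n(ascorbic acid) = 0.002220 x 1/1 = 0.002220 mol.
[ascorbic acid] = 0.002220 / 0.03361 L = 0.0660 M.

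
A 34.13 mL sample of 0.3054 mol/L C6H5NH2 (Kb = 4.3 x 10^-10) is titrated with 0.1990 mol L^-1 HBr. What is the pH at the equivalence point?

n(C6H5NH2) = 0.3054 x 0.03413 = 0.01042 mol; V(HBr) at equivalence = 0.01042/0.1990 = 0.05238 L.
At equivalence the base is fully converted to C6H5NH3+; total volume = 0.08651 L, so [C6H5NH3+] = 0.01042/0.08651 = 0.1205 M.
Ka(C6H5NH3+) = Kw/Kb = 1.0e-14 / 4.3 x 10^-10 = 2.33e-5.
[H^+] = sqrt(Ka x [C6H5NH3+]) = sqrt(2.33e-5 x 0.1205) = 0.00167 M.
pH = -log(0.00167) = 2.78.

2.78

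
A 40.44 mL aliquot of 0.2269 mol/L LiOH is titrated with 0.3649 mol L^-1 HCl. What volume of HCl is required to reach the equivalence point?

25.1 mL

n(LiOH) = 0.2269 mol/L x 0.04044 L = 0.009176 mol.
At equivalence n(HCl) = n(LiOH) = 0.009176 mol.
V(HCl) = 0.009176 / 0.3649 = 0.02515 L = 25.1 mL.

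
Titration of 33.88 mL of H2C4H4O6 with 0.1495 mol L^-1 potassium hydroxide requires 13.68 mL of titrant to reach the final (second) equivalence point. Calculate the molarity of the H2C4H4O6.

0.0302 M

n(KOH) = 0.1495 x 0.01368 = 0.002045 mol.
At the final (second) equivalence point, 2 mol OH^- react per mol H2C4H4O6, so n(H2C4H4O6) = 0.002045 / 2 = 0.001023 mol.
[H2C4H4O6] = 0.001023 / 0.03388 L = 0.0302 M.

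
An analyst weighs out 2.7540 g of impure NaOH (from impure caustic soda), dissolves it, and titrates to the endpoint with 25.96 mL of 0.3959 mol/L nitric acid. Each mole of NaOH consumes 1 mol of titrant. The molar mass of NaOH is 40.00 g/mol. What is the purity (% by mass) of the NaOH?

n(HNO3) = 0.3959 x 0.02596 = 0.01028 mol.
n(NaOH) = 0.01028 / 1 = 0.01028 mol.
mass of NaOH = 0.01028 x 40.00 = 0.4111 g.
% purity = 0.4111 / 2.7540 x 100 = 14.9%.

14.9%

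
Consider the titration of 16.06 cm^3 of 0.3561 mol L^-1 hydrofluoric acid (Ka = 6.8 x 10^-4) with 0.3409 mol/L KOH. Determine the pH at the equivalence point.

8.20

n(HF) = 0.3561 x 0.01606 = 0.005719 mol; V(KOH) at equivalence = 0.005719/0.3409 = 0.01678 L.
At equivalence all the acid is converted to F-; total volume = 0.01606 + 0.01678 = 0.03284 L, so [F-] = 0.005719/0.03284 = 0.1742 M.
Kb = Kw/Ka = 1.0e-14 / 6.8 x 10^-4 = 1.47e-11.
[OH^-] = sqrt(Kb x [F-]) = sqrt(1.47e-11 x 0.1742) = 1.60e-6 M.
pOH = 5.80, so pH = 14.00 - 5.80 = 8.20.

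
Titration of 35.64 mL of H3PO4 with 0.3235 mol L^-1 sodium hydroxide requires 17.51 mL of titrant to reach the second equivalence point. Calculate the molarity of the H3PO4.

0.0795 M

n(NaOH) = 0.3235 x 0.01751 = 0.005664 mol.
At the second equivalence point, 2 mol OH^- react per mol H3PO4, so n(H3PO4) = 0.005664 / 2 = 0.002832 mol.
[H3PO4] = 0.002832 / 0.03564 L = 0.0795 M.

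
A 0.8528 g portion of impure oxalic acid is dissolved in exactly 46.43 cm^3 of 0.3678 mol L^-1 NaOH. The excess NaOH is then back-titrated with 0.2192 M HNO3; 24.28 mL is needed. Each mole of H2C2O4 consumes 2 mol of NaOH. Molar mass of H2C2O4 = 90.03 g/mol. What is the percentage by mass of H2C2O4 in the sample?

62.0%

Total n(NaOH) added = 0.3678 x 0.04643 = 0.01708 mol.
n(HNO3) used = 0.2192 x 0.02428 = 0.005322 mol, which equals the excess n(NaOH).
So n(NaOH) consumed by the sample = 0.01708 - 0.005322 = 0.01175 mol.
n(H2C2O4) = 0.01175 / 2 = 0.005877 mol.
mass H2C2O4 = 0.005877 x 90.03 = 0.5291 g, so %H2C2O4 = 0.5291/0.8528 x 100 = 62.0%.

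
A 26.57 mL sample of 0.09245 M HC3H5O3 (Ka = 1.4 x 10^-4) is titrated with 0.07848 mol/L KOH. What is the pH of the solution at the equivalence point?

8.24

n(HC3H5O3) = 0.09245 x 0.02657 = 0.002456 mol; V(KOH) at equivalence = 0.002456/0.07848 = 0.03130 L.
At equivalence all the acid is converted to C3H5O3-; total volume = 0.02657 + 0.03130 = 0.05787 L, so [C3H5O3-] = 0.002456/0.05787 = 0.04245 M.
Kb = Kw/Ka = 1.0e-14 / 1.4 x 10^-4 = 7.14e-11.
[OH^-] = sqrt(Kb x [C3H5O3-]) = sqrt(7.14e-11 x 0.04245) = 1.74e-6 M.
pOH = 5.76, so pH = 14.00 - 5.76 = 8.24.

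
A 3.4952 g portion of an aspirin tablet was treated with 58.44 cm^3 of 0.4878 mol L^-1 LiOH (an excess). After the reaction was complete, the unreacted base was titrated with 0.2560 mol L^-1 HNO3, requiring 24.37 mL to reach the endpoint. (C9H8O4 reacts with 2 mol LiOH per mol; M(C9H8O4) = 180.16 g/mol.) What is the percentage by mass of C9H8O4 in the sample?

57.4%

Total n(LiOH) added = 0.4878 x 0.05844 = 0.02851 mol.
n(HNO3) used = 0.2560 x 0.02437 = 0.006239 mol, which equals the excess n(LiOH).
So n(LiOH) consumed by the sample = 0.02851 - 0.006239 = 0.02227 mol.
n(C9H8O4) = 0.02227 / 2 = 0.01113 mol.
mass C9H8O4 = 0.01113 x 180.16 = 2.006 g, so %C9H8O4 = 2.006/3.4952 x 100 = 57.4%.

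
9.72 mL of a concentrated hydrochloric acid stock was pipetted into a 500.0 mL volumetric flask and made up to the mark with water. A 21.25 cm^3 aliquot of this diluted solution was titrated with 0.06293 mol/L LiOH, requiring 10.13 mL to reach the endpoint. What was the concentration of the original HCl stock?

1.54 M

n(LiOH) = 0.06293 x 0.01013 = 0.0006375 mol.
n(HCl) in the aliquot = 0.0006375 mol.
[diluted HCl] = 0.0006375 / 0.02125 = 0.03000 M.
Dilution factor = 500.0/9.720 = 51.44, so [stock] = 0.03000 x 51.44 = 1.54 M.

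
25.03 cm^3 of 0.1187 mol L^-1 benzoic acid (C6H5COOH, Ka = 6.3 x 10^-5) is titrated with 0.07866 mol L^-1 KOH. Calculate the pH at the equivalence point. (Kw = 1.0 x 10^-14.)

n(C6H5COOH) = 0.1187 x 0.02503 = 0.002971 mol; V(KOH) at equivalence = 0.002971/0.07866 = 0.03777 L.
At equivalence all the acid is converted to C6H5COO-; total volume = 0.02503 + 0.03777 = 0.06280 L, so [C6H5COO-] = 0.002971/0.06280 = 0.04731 M.
Kb = Kw/Ka = 1.0e-14 / 6.3 x 10^-5 = 1.59e-10.
[OH^-] = sqrt(Kb x [C6H5COO-]) = sqrt(1.59e-10 x 0.04731) = 2.74e-6 M.
pOH = 5.56, so pH = 14.00 - 5.56 = 8.44.

8.44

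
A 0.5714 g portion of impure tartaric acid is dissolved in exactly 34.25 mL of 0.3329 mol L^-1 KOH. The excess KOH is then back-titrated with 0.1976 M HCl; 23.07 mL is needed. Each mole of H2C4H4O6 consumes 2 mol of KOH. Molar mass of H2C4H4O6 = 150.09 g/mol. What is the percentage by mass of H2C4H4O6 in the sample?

89.9%

Total n(KOH) added = 0.3329 x 0.03425 = 0.01140 mol.
n(HCl) used = 0.1976 x 0.02307 = 0.004559 mol, which equals the excess n(KOH).
So n(KOH) consumed by the sample = 0.01140 - 0.004559 = 0.006843 mol.
n(H2C4H4O6) = 0.006843 / 2 = 0.003422 mol.
mass H2C4H4O6 = 0.003422 x 150.09 = 0.5135 g, so %H2C4H4O6 = 0.5135/0.5714 x 100 = 89.9%.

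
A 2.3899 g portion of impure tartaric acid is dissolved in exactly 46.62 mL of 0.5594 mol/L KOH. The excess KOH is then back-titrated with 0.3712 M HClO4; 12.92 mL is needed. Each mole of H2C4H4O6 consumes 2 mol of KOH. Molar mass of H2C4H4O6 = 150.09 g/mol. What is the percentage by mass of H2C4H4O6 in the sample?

Total n(KOH) added = 0.5594 x 0.04662 = 0.02608 mol.
n(HClO4) used = 0.3712 x 0.01292 = 0.004796 mol, which equals the excess n(KOH).
So n(KOH) consumed by the sample = 0.02608 - 0.004796 = 0.02128 mol.
n(H2C4H4O6) = 0.02128 / 2 = 0.01064 mol.
mass H2C4H4O6 = 0.01064 x 150.09 = 1.597 g, so %H2C4H4O6 = 1.597/2.3899 x 100 = 66.8%.

66.8%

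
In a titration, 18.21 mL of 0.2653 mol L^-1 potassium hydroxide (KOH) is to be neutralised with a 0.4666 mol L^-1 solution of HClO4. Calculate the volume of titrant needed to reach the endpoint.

10.4 mL

n(KOH) = 0.2653 mol/L x 0.01821 L = 0.004831 mol.
At equivalence n(HClO4) = n(KOH) = 0.004831 mol.
V(HClO4) = 0.004831 / 0.4666 = 0.01035 L = 10.4 mL.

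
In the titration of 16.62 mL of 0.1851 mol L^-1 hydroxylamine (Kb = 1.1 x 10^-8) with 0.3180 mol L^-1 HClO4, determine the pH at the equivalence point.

3.49

n(NH2OH) = 0.1851 x 0.01662 = 0.003076 mol; V(HClO4) at equivalence = 0.003076/0.3180 = 0.009674 L.
At equivalence the base is fully converted to NH3OH+; total volume = 0.02629 L, so [NH3OH+] = 0.003076/0.02629 = 0.1170 M.
Ka(NH3OH+) = Kw/Kb = 1.0e-14 / 1.1 x 10^-8 = 9.09e-7.
[H^+] = sqrt(Ka x [NH3OH+]) = sqrt(9.09e-7 x 0.1170) = 0.000326 M.
pH = -log(0.000326) = 3.49.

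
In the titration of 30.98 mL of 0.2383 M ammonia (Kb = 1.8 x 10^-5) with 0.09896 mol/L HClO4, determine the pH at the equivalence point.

5.21

n(NH3) = 0.2383 x 0.03098 = 0.007383 mol; V(HClO4) at equivalence = 0.007383/0.09896 = 0.07460 L.
At equivalence the base is fully converted to NH4+; total volume = 0.1056 L, so [NH4+] = 0.007383/0.1056 = 0.06992 M.
Ka(NH4+) = Kw/Kb = 1.0e-14 / 1.8 x 10^-5 = 5.56e-10.
[H^+] = sqrt(Ka x [NH4+]) = sqrt(5.56e-10 x 0.06992) = 6.23e-6 M.
pH = -log(6.23e-6) = 5.21.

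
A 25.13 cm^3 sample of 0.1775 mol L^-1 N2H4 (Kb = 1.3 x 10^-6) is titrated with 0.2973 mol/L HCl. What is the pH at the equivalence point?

n(N2H4) = 0.1775 x 0.02513 = 0.004461 mol; V(HCl) at equivalence = 0.004461/0.2973 = 0.01500 L.
At equivalence the base is fully converted to N2H5+; total volume = 0.04013 L, so [N2H5+] = 0.004461/0.04013 = 0.1111 M.
Ka(N2H5+) = Kw/Kb = 1.0e-14 / 1.3 x 10^-6 = 7.69e-9.
[H^+] = sqrt(Ka x [N2H5+]) = sqrt(7.69e-9 x 0.1111) = 2.92e-5 M.
pH = -log(2.92e-5) = 4.53.

4.53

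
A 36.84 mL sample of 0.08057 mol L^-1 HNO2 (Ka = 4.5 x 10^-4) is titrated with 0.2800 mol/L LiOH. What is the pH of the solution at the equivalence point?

n(HNO2) = 0.08057 x 0.03684 = 0.002968 mol; V(LiOH) at equivalence = 0.002968/0.2800 = 0.01060 L.
At equivalence all the acid is converted to NO2-; total volume = 0.03684 + 0.01060 = 0.04744 L, so [NO2-] = 0.002968/0.04744 = 0.06257 M.
Kb = Kw/Ka = 1.0e-14 / 4.5 x 10^-4 = 2.22e-11.
[OH^-] = sqrt(Kb x [NO2-]) = sqrt(2.22e-11 x 0.06257) = 1.18e-6 M.
pOH = 5.93, so pH = 14.00 - 5.93 = 8.07.

8.07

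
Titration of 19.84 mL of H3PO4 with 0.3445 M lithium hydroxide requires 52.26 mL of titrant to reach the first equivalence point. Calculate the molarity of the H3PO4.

n(LiOH) = 0.3445 x 0.05226 = 0.01800 mol.
At the first equivalence point, 1 mol OH^- react per mol H3PO4, so n(H3PO4) = 0.01800 / 1 = 0.01800 mol.
[H3PO4] = 0.01800 / 0.01984 L = 0.907 M.

0.907 M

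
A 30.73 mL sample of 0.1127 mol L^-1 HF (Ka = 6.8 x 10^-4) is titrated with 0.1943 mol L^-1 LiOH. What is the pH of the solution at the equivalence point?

n(HF) = 0.1127 x 0.03073 = 0.003463 mol; V(LiOH) at equivalence = 0.003463/0.1943 = 0.01782 L.
At equivalence all the acid is converted to F-; total volume = 0.03073 + 0.01782 = 0.04855 L, so [F-] = 0.003463/0.04855 = 0.07133 M.
Kb = Kw/Ka = 1.0e-14 / 6.8 x 10^-4 = 1.47e-11.
[OH^-] = sqrt(Kb x [F-]) = sqrt(1.47e-11 x 0.07133) = 1.02e-6 M.
pOH = 5.99, so pH = 14.00 - 5.99 = 8.01.

8.01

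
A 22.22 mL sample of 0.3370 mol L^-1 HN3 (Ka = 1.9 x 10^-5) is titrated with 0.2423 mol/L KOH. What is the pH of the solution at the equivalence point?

8.94

n(HN3) = 0.3370 x 0.02222 = 0.007488 mol; V(KOH) at equivalence = 0.007488/0.2423 = 0.03090 L.
At equivalence all the acid is converted to N3-; total volume = 0.02222 + 0.03090 = 0.05312 L, so [N3-] = 0.007488/0.05312 = 0.1410 M.
Kb = Kw/Ka = 1.0e-14 / 1.9 x 10^-5 = 5.26e-10.
[OH^-] = sqrt(Kb x [N3-]) = sqrt(5.26e-10 x 0.1410) = 8.61e-6 M.
pOH = 5.06, so pH = 14.00 - 5.06 = 8.94.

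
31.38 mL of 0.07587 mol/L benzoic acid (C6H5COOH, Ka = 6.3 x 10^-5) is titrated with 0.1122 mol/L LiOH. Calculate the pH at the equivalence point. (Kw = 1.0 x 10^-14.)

8.43

n(C6H5COOH) = 0.07587 x 0.03138 = 0.002381 mol; V(LiOH) at equivalence = 0.002381/0.1122 = 0.02122 L.
At equivalence all the acid is converted to C6H5COO-; total volume = 0.03138 + 0.02122 = 0.05260 L, so [C6H5COO-] = 0.002381/0.05260 = 0.04526 M.
Kb = Kw/Ka = 1.0e-14 / 6.3 x 10^-5 = 1.59e-10.
[OH^-] = sqrt(Kb x [C6H5COO-]) = sqrt(1.59e-10 x 0.04526) = 2.68e-6 M.
pOH = 5.57, so pH = 14.00 - 5.57 = 8.43.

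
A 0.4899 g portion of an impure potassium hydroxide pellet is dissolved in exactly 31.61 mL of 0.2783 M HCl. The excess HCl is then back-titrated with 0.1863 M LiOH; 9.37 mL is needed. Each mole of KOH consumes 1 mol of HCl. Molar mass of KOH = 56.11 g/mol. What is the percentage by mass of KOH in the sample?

Total n(HCl) added = 0.2783 x 0.03161 = 0.008797 mol.
n(LiOH) used = 0.1863 x 0.009370 = 0.001746 mol, which equals the excess n(HCl).
So n(HCl) consumed by the sample = 0.008797 - 0.001746 = 0.007051 mol.
n(KOH) = 0.007051 / 1 = 0.007051 mol.
mass KOH = 0.007051 x 56.11 = 0.3957 g, so %KOH = 0.3957/0.4899 x 100 = 80.8%.

80.8%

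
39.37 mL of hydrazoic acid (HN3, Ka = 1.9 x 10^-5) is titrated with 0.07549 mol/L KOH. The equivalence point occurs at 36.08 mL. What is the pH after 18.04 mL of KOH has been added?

4.72

18.04 mL is exactly half the equivalence volume (36.08/2), i.e. the half-equivalence point.
There, n(HA) = n(A^-), so pH = pKa = -log(1.9 x 10^-5) = 4.72.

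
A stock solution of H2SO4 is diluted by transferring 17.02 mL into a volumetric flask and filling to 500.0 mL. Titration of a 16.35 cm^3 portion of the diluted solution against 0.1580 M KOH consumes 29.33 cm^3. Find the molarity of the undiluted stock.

n(KOH) = 0.1580 x 0.02933 = 0.004634 mol.
n(H2SO4) in the aliquot = 0.004634 x 1/2 = 0.002317 mol.
[diluted H2SO4] = 0.002317 / 0.01635 = 0.1417 M.
Dilution factor = 500.0/17.02 = 29.38, so [stock] = 0.1417 x 29.38 = 4.16 M.

4.16 M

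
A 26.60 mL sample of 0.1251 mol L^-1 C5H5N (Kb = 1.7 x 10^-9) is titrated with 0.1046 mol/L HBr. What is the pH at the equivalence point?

3.24

n(C5H5N) = 0.1251 x 0.02660 = 0.003328 mol; V(HBr) at equivalence = 0.003328/0.1046 = 0.03181 L.
At equivalence the base is fully converted to C5H5NH+; total volume = 0.05841 L, so [C5H5NH+] = 0.003328/0.05841 = 0.05697 M.
Ka(C5H5NH+) = Kw/Kb = 1.0e-14 / 1.7 x 10^-9 = 5.88e-6.
[H^+] = sqrt(Ka x [C5H5NH+]) = sqrt(5.88e-6 x 0.05697) = 0.000579 M.
pH = -log(0.000579) = 3.24.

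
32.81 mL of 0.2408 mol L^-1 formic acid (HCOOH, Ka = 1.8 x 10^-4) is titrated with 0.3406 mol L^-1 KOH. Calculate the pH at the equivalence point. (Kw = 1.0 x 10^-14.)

n(HCOOH) = 0.2408 x 0.03281 = 0.007901 mol; V(KOH) at equivalence = 0.007901/0.3406 = 0.02320 L.
At equivalence all the acid is converted to HCOO-; total volume = 0.03281 + 0.02320 = 0.05601 L, so [HCOO-] = 0.007901/0.05601 = 0.1411 M.
Kb = Kw/Ka = 1.0e-14 / 1.8 x 10^-4 = 5.56e-11.
[OH^-] = sqrt(Kb x [HCOO-]) = sqrt(5.56e-11 x 0.1411) = 2.80e-6 M.
pOH = 5.55, so pH = 14.00 - 5.55 = 8.45.

8.45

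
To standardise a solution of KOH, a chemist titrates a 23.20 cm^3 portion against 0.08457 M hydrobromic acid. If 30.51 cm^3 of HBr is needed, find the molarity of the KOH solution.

n(HBr) delivered = 0.08457 x 0.03051 = 0.002580 mol.
For a 1:1 reaction, n(KOH) = 0.002580 mol.
[KOH] = 0.002580 mol / 0.02320 L = 0.111 M.

0.111 M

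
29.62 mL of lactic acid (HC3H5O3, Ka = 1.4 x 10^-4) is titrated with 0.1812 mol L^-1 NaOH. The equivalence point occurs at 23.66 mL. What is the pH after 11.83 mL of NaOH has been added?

3.85

11.83 mL is exactly half the equivalence volume (23.66/2), i.e. the half-equivalence point.
There, n(HA) = n(A^-), so pH = pKa = -log(1.4 x 10^-4) = 3.85.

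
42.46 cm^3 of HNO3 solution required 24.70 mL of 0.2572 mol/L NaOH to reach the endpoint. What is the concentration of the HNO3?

0.150 M

n(NaOH) delivered = 0.2572 x 0.02470 = 0.006353 mol.
For a 1:1 reaction, n(HNO3) = 0.006353 mol.
[HNO3] = 0.006353 mol / 0.04246 L = 0.150 M.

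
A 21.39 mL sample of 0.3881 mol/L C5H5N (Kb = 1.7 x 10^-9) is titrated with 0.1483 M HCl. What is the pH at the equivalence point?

n(C5H5N) = 0.3881 x 0.02139 = 0.008301 mol; V(HCl) at equivalence = 0.008301/0.1483 = 0.05598 L.
At equivalence the base is fully converted to C5H5NH+; total volume = 0.07737 L, so [C5H5NH+] = 0.008301/0.07737 = 0.1073 M.
Ka(C5H5NH+) = Kw/Kb = 1.0e-14 / 1.7 x 10^-9 = 5.88e-6.
[H^+] = sqrt(Ka x [C5H5NH+]) = sqrt(5.88e-6 x 0.1073) = 0.000794 M.
pH = -log(0.000794) = 3.10.

3.10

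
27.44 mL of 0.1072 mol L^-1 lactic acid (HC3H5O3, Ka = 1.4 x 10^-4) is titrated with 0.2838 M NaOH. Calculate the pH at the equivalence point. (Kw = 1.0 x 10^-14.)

n(HC3H5O3) = 0.1072 x 0.02744 = 0.002942 mol; V(NaOH) at equivalence = 0.002942/0.2838 = 0.01036 L.
At equivalence all the acid is converted to C3H5O3-; total volume = 0.02744 + 0.01036 = 0.03780 L, so [C3H5O3-] = 0.002942/0.03780 = 0.07781 M.
Kb = Kw/Ka = 1.0e-14 / 1.4 x 10^-4 = 7.14e-11.
[OH^-] = sqrt(Kb x [C3H5O3-]) = sqrt(7.14e-11 x 0.07781) = 2.36e-6 M.
pOH = 5.63, so pH = 14.00 - 5.63 = 8.37.

8.37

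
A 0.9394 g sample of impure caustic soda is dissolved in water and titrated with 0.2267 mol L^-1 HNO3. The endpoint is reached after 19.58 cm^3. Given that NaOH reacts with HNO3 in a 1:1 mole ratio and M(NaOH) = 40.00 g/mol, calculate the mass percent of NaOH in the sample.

n(HNO3) = 0.2267 x 0.01958 = 0.004439 mol.
n(NaOH) = 0.004439 / 1 = 0.004439 mol.
mass of NaOH = 0.004439 x 40.00 = 0.1776 g.
% purity = 0.1776 / 0.9394 x 100 = 18.9%.

18.9%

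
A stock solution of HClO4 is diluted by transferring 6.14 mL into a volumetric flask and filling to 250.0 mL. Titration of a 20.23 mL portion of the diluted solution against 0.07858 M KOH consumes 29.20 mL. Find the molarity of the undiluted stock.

n(KOH) = 0.07858 x 0.02920 = 0.002295 mol.
n(HClO4) in the aliquot = 0.002295 mol.
[diluted HClO4] = 0.002295 / 0.02023 = 0.1134 M.
Dilution factor = 250.0/6.140 = 40.72, so [stock] = 0.1134 x 40.72 = 4.62 M.

4.62 M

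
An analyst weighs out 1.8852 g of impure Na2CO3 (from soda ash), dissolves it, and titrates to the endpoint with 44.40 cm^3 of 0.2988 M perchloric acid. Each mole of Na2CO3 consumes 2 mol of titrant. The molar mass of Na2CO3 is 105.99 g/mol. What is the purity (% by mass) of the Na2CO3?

n(HClO4) = 0.2988 x 0.04440 = 0.01327 mol.
n(Na2CO3) = 0.01327 / 2 = 0.006633 mol.
mass of Na2CO3 = 0.006633 x 105.99 = 0.7031 g.
% purity = 0.7031 / 1.8852 x 100 = 37.3%.

37.3%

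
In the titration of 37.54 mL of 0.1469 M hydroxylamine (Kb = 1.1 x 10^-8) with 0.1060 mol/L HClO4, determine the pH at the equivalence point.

3.63

n(NH2OH) = 0.1469 x 0.03754 = 0.005515 mol; V(HClO4) at equivalence = 0.005515/0.1060 = 0.05202 L.
At equivalence the base is fully converted to NH3OH+; total volume = 0.08956 L, so [NH3OH+] = 0.005515/0.08956 = 0.06157 M.
Ka(NH3OH+) = Kw/Kb = 1.0e-14 / 1.1 x 10^-8 = 9.09e-7.
[H^+] = sqrt(Ka x [NH3OH+]) = sqrt(9.09e-7 x 0.06157) = 0.000237 M.
pH = -log(0.000237) = 3.63.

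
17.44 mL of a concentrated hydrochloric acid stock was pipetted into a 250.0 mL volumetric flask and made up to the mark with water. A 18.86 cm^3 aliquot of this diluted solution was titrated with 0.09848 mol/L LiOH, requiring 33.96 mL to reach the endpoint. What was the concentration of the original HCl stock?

2.54 M

n(LiOH) = 0.09848 x 0.03396 = 0.003344 mol.
n(HCl) in the aliquot = 0.003344 mol.
[diluted HCl] = 0.003344 / 0.01886 = 0.1773 M.
Dilution factor = 250.0/17.44 = 14.33, so [stock] = 0.1773 x 14.33 = 2.54 M.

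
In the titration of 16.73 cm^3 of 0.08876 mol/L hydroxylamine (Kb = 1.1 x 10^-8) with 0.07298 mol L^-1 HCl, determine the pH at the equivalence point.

n(NH2OH) = 0.08876 x 0.01673 = 0.001485 mol; V(HCl) at equivalence = 0.001485/0.07298 = 0.02035 L.
At equivalence the base is fully converted to NH3OH+; total volume = 0.03708 L, so [NH3OH+] = 0.001485/0.03708 = 0.04005 M.
Ka(NH3OH+) = Kw/Kb = 1.0e-14 / 1.1 x 10^-8 = 9.09e-7.
[H^+] = sqrt(Ka x [NH3OH+]) = sqrt(9.09e-7 x 0.04005) = 0.000191 M.
pH = -log(0.000191) = 3.72.

3.72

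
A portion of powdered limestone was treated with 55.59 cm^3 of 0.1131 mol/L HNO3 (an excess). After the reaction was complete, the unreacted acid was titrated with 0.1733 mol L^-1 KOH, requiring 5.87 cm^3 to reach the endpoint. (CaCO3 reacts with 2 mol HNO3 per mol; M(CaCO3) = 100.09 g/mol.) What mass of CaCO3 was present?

Total n(HNO3) added = 0.1131 x 0.05559 = 0.006287 mol.
n(KOH) used = 0.1733 x 0.005870 = 0.001017 mol, which equals the excess n(HNO3).
So n(HNO3) consumed by the sample = 0.006287 - 0.001017 = 0.005270 mol.
n(CaCO3) = 0.005270 / 2 = 0.002635 mol.
mass = 0.002635 mol x 100.09 g/mol = 0.264 g.

0.264 g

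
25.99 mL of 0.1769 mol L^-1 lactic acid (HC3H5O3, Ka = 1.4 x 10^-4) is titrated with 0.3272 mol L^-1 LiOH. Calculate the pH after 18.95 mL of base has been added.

n(acid) = 0.1769 x 0.02599 = 0.004598 mol; n(LiOH) added = 0.3272 x 0.01895 = 0.006200 mol.
Base is in excess by 0.006200 - 0.004598 = 0.001603 mol in a total volume of 0.04494 L.
[OH^-] = 0.001603/0.04494 = 0.03567 M, so pOH = 1.45 and pH = 14.00 - 1.45 = 12.55.

12.55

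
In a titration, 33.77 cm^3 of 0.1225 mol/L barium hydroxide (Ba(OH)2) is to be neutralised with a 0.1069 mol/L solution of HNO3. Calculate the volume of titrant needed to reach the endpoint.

77.4 mL

n(Ba(OH)2) = 0.1225 mol/L x 0.03377 L = 0.004137 mol.
The neutralisation is 1 Ba(OH)2 : 2 HNO3, so n(HNO3) = 0.004137 x 2/1 = 0.008274 mol.
V(HNO3) = 0.008274 / 0.1069 = 0.07740 L = 77.4 mL.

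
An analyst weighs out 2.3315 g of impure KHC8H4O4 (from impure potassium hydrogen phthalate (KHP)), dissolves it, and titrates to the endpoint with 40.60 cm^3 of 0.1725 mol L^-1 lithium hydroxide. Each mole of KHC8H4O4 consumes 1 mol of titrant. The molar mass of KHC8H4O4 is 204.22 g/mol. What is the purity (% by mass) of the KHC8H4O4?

n(LiOH) = 0.1725 x 0.04060 = 0.007004 mol.
n(KHC8H4O4) = 0.007004 / 1 = 0.007004 mol.
mass of KHC8H4O4 = 0.007004 x 204.22 = 1.430 g.
% purity = 1.430 / 2.3315 x 100 = 61.3%.

61.3%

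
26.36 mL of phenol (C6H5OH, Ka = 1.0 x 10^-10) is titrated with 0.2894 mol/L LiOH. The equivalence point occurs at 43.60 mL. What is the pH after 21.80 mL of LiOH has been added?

21.80 mL is exactly half the equivalence volume (43.60/2), i.e. the half-equivalence point.
There, n(HA) = n(A^-), so pH = pKa = -log(1.0 x 10^-10) = 10.00.

10.00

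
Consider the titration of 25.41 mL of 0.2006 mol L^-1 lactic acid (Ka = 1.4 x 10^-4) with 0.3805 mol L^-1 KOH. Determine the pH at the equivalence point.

n(HC3H5O3) = 0.2006 x 0.02541 = 0.005097 mol; V(KOH) at equivalence = 0.005097/0.3805 = 0.01340 L.
At equivalence all the acid is converted to C3H5O3-; total volume = 0.02541 + 0.01340 = 0.03881 L, so [C3H5O3-] = 0.005097/0.03881 = 0.1314 M.
Kb = Kw/Ka = 1.0e-14 / 1.4 x 10^-4 = 7.14e-11.
[OH^-] = sqrt(Kb x [C3H5O3-]) = sqrt(7.14e-11 x 0.1314) = 3.06e-6 M.
pOH = 5.51, so pH = 14.00 - 5.51 = 8.49.

8.49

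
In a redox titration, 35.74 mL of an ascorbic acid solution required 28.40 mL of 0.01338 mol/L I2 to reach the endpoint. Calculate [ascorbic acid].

n(I2) = 0.01338 x 0.02840 = 0.0003800 mol.
From the balanced equation, 1 mol I2 reacts with 1 mol ascorbic acid, so n(ascorbic acid) = 0.0003800 x 1/1 = 0.0003800 mol.
[ascorbic acid] = 0.0003800 / 0.03574 L = 0.0106 M.

0.0106 M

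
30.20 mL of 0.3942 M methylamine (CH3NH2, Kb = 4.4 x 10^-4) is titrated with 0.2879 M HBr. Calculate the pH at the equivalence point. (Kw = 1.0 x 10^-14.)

n(CH3NH2) = 0.3942 x 0.03020 = 0.01190 mol; V(HBr) at equivalence = 0.01190/0.2879 = 0.04135 L.
At equivalence the base is fully converted to CH3NH3+; total volume = 0.07155 L, so [CH3NH3+] = 0.01190/0.07155 = 0.1664 M.
Ka(CH3NH3+) = Kw/Kb = 1.0e-14 / 4.4 x 10^-4 = 2.27e-11.
[H^+] = sqrt(Ka x [CH3NH3+]) = sqrt(2.27e-11 x 0.1664) = 1.94e-6 M.
pH = -log(1.94e-6) = 5.71.

5.71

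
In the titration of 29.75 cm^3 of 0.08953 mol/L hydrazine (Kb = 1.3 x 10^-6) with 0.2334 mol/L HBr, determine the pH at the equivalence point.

n(N2H4) = 0.08953 x 0.02975 = 0.002664 mol; V(HBr) at equivalence = 0.002664/0.2334 = 0.01141 L.
At equivalence the base is fully converted to N2H5+; total volume = 0.04116 L, so [N2H5+] = 0.002664/0.04116 = 0.06471 M.
Ka(N2H5+) = Kw/Kb = 1.0e-14 / 1.3 x 10^-6 = 7.69e-9.
[H^+] = sqrt(Ka x [N2H5+]) = sqrt(7.69e-9 x 0.06471) = 2.23e-5 M.
pH = -log(2.23e-5) = 4.65.

4.65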